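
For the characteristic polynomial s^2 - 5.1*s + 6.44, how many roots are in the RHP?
s^2 - 5.1*s + 6.44 = (s - 2.3)(s - 2.8). Poles: 2.3, 2.8. RHP poles (Re>0): 2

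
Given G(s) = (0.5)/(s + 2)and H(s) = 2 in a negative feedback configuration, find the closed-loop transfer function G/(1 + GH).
Closed-loop T = G/(1+GH).
Numerator: G_num * H_den = 0.5.
Denominator: G_den * H_den + G_num * H_num = (s + 2) + (1) = s + 3.
T(s) = (0.5)/(s + 3)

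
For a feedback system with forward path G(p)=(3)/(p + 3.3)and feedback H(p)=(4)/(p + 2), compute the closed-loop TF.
Closed-loop T = G/(1+GH).
Numerator: G_num * H_den = 3*p + 6.
Denominator: G_den * H_den + G_num * H_num = (p^2 + 5.3*p + 6.6) + (12) = p^2 + 5.3*p + 18.6.
T(p) = (3*p + 6)/(p^2 + 5.3*p + 18.6)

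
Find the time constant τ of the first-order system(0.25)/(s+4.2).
First-order system: τ = -1/pole. Pole = -4.2. τ = -1/(-4.2) = 0.2381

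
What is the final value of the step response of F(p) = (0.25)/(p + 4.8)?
FVT: lim_{t→∞} y(t) = lim_{p→0} p*Y(p) where Y(p) = F(p)/p.
= lim_{p→0} F(p) = F(0) = num(0)/den(0) = 0.25/4.8 = 0.05208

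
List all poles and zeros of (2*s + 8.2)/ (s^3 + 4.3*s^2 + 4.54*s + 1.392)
Set denominator = 0: s^3 + 4.3*s^2 + 4.54*s + 1.392 = (s + 0.6)(s + 0.8)(s + 2.9) = 0 → Poles: -0.6, -0.8, -2.9
Set numerator = 0: 2*s + 8.2 = 0 → Zeros: -4.1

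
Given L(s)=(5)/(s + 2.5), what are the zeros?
Numerator is a nonzero constant (5) → Zeros: none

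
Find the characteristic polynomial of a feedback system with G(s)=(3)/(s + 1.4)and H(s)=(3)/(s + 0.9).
Characteristic poly = G_den * H_den + G_num * H_num = (s^2 + 2.3*s + 1.26) + (9) = s^2 + 2.3*s + 10.26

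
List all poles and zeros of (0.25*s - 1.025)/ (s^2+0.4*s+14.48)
Set denominator = 0: s^2 + 0.4*s + 14.48 = 0 → Poles: -0.2 + 3.8j, -0.2 - 3.8j
Set numerator = 0: 0.25*s - 1.025 = 0 → Zeros: 4.1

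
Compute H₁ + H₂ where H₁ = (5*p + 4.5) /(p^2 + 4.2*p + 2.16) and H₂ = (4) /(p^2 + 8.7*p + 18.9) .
Parallel: H = H₁ + H₂ = (n₁·d₂ + n₂·d₁)/(d₁·d₂).
n₁·d₂ = 5*p^3 + 48*p^2 + 133.65*p + 85.05. n₂·d₁ = 4*p^2 + 16.8*p + 8.64. Sum = 5*p^3 + 52*p^2 + 150.45*p + 93.69. d₁·d₂ = p^4 + 12.9*p^3 + 57.6*p^2 + 98.172*p + 40.824.
H(p) = (5*p^3 + 52*p^2 + 150.45*p + 93.69)/(p^4 + 12.9*p^3 + 57.6*p^2 + 98.172*p + 40.824)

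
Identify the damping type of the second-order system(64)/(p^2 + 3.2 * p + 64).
Standard form: ωn²/(p²+2ζωn·p+ωn²) gives ωn=8, ζ=0.2.
Underdamped (ζ = 0.2 < 1)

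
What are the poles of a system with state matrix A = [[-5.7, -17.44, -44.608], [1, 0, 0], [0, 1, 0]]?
Eigenvalues solve det(λI - A) = 0.
Characteristic polynomial: λ^3 + 5.7*λ^2 + 17.44*λ + 44.608 = 0.
Factor: (λ + 4.1)(λ^2 + 1.6*λ + 10.88) = 0.
Roots: -0.8 + 3.2j, -0.8 - 3.2j, -4.1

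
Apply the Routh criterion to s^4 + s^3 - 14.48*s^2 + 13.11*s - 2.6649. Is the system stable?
Routh array:
s^4: [1, -14.48, -2.6649]; s^3: [1, 13.11]; s^2: [-27.59, -2.6649]; s^1: [13.0134]; s^0: [-2.6649]
First column: [1, 1, -27.59, 13.0134, -2.6649]. Sign changes = 3.
No, unstable (3 RHP root(s))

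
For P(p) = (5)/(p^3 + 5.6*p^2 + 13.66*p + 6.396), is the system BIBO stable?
Denominator: p^3 + 5.6*p^2 + 13.66*p + 6.396 = (p + 0.6)(p^2 + 5*p + 10.66). Poles: -0.6, -2.5 + 2.1j, -2.5 - 2.1j. All Re(p)<0: Yes (stable)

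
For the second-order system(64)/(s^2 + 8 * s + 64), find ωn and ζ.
Standard form: ωn²/(s²+2ζωn·s+ωn²).
const=64=ωn² → ωn=8, s coeff=8=2ζωn → ζ=0.5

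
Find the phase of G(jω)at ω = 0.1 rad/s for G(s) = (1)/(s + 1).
Substitute s = j*0.1: G(j0.1) = 0.990099 - 0.0990099j.
∠G(j0.1) = atan2(Im, Re) = atan2(-0.0990099, 0.990099) = -5.71°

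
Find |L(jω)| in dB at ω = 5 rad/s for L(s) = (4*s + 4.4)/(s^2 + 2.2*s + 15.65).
Substitute s = j*5: L(j5) = 0.858161 - 1.12944j.
|L(j5)| = sqrt(Re² + Im²) = 1.418.
20*log₁₀(1.418) = 3.04 dB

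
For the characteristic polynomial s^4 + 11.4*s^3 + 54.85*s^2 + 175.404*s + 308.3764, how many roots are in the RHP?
s^4 + 11.4*s^3 + 54.85*s^2 + 175.404*s + 308.3764 = (s + 4.7)(s + 4.7)(s^2 + 2*s + 13.96). Poles: -1 + 3.6j, -1 - 3.6j, -4.7, -4.7. RHP poles (Re>0): 0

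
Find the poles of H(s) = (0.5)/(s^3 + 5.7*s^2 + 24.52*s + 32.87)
Set denominator = 0: s^3 + 5.7*s^2 + 24.52*s + 32.87 = (s + 1.9)(s^2 + 3.8*s + 17.3) = 0 → Poles: -1.9, -1.9 + 3.7j, -1.9 - 3.7j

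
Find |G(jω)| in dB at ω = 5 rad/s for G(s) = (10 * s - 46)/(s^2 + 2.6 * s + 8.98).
Substitute s = j*5: G(j5) = 3.25843 - 0.476928j.
|G(j5)| = sqrt(Re² + Im²) = 3.293.
20*log₁₀(3.293) = 10.35 dB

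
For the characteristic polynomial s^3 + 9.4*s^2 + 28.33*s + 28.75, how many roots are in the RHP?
s^3 + 9.4*s^2 + 28.33*s + 28.75 = (s + 4.6)(s^2 + 4.8*s + 6.25). Poles: -2.4 + 0.7j, -2.4 - 0.7j, -4.6. RHP poles (Re>0): 0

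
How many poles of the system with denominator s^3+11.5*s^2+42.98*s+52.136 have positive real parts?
s^3 + 11.5*s^2 + 42.98*s + 52.136 = (s + 2.8)(s + 4.9)(s + 3.8). Poles: -2.8, -3.8, -4.9. RHP poles (Re>0): 0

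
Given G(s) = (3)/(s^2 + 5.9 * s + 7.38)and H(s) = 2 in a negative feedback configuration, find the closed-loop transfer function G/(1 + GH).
Closed-loop T = G/(1+GH).
Numerator: G_num * H_den = 3.
Denominator: G_den * H_den + G_num * H_num = (s^2 + 5.9*s + 7.38) + (6) = s^2 + 5.9*s + 13.38.
T(s) = (3)/(s^2 + 5.9*s + 13.38)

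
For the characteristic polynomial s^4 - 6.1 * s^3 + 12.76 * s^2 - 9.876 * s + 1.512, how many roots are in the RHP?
s^4 - 6.1*s^3 + 12.76*s^2 - 9.876*s + 1.512 = (s - 1.8)(s - 0.2)(s - 2)(s - 2.1). Poles: 0.2, 1.8, 2, 2.1. RHP poles (Re>0): 4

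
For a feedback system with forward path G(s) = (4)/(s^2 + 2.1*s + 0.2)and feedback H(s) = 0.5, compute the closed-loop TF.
Closed-loop T = G/(1+GH).
Numerator: G_num * H_den = 4.
Denominator: G_den * H_den + G_num * H_num = (s^2 + 2.1*s + 0.2) + (2) = s^2 + 2.1*s + 2.2.
T(s) = (4)/(s^2 + 2.1*s + 2.2)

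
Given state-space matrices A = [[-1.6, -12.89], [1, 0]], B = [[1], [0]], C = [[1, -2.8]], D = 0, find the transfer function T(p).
T(p) = C(pI - A)⁻¹B + D.
Characteristic polynomial det(pI - A) = p^2 + 1.6*p + 12.89.
Numerator from C·adj(pI-A)·B + D·det(pI-A) = p - 2.8.
T(p) = (p - 2.8)/(p^2 + 1.6*p + 12.89)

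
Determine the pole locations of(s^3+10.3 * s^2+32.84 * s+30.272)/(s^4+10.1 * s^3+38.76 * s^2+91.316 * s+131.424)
Set denominator = 0: s^4 + 10.1*s^3 + 38.76*s^2 + 91.316*s + 131.424 = (s + 3.7)(s + 4.8)(s^2 + 1.6*s + 7.4) = 0 → Poles: -0.8 + 2.6j, -0.8 - 2.6j, -3.7, -4.8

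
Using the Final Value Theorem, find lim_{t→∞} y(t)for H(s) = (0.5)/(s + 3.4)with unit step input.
FVT: lim_{t→∞} y(t) = lim_{s→0} s*Y(s) where Y(s) = H(s)/s.
= lim_{s→0} H(s) = H(0) = num(0)/den(0) = 0.5/3.4 = 0.1471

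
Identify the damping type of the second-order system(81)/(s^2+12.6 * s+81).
Standard form: ωn²/(s²+2ζωn·s+ωn²) gives ωn=9, ζ=0.7.
Underdamped (ζ = 0.7 < 1)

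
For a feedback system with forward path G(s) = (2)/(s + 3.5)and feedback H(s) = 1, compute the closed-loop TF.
Closed-loop T = G/(1+GH).
Numerator: G_num * H_den = 2.
Denominator: G_den * H_den + G_num * H_num = (s + 3.5) + (2) = s + 5.5.
T(s) = (2)/(s + 5.5)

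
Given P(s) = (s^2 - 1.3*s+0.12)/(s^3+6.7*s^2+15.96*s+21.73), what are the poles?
Set denominator = 0: s^3 + 6.7*s^2 + 15.96*s + 21.73 = (s + 4.1)(s^2 + 2.6*s + 5.3) = 0 → Poles: -1.3 + 1.9j, -1.3 - 1.9j, -4.1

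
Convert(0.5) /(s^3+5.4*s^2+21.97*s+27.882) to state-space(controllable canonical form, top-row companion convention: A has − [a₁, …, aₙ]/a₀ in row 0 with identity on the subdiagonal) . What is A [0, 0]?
Reachable canonical form for den = s^3 + 5.4*s^2 + 21.97*s + 27.882: top row of A = -[a₁,a₂,...,aₙ]/a₀, ones on the subdiagonal, zeros elsewhere.
A = [[-5.4, -21.97, -27.882], [1, 0, 0], [0, 1, 0]].
A[0,0] = -5.4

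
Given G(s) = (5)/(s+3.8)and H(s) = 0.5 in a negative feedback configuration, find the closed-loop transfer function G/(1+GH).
Closed-loop T = G/(1+GH).
Numerator: G_num * H_den = 5.
Denominator: G_den * H_den + G_num * H_num = (s + 3.8) + (2.5) = s + 6.3.
T(s) = (5)/(s + 6.3)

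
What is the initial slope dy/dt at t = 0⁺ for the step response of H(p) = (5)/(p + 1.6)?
IVT: y'(0⁺) = lim_{p→∞} p²·Y(p) = lim_{p→∞} p·H(p).
deg(num) = 0, deg(den) = 1, relative degree = 1, so p·H(p) → (leading num)/(leading den) = 5/1 = 5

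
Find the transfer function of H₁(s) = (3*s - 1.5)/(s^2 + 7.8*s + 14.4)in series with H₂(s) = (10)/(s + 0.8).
Series: H = H₁ · H₂ = (n₁·n₂)/(d₁·d₂).
Num: n₁·n₂ = 30*s - 15. Den: d₁·d₂ = s^3 + 8.6*s^2 + 20.64*s + 11.52.
H(s) = (30*s - 15)/(s^3 + 8.6*s^2 + 20.64*s + 11.52)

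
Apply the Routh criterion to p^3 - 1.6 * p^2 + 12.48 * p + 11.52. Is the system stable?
Routh array:
p^3: [1, 12.48]; p^2: [-1.6, 11.52]; p^1: [19.68]; p^0: [11.52]
First column: [1, -1.6, 19.68, 11.52]. Sign changes = 2.
No, unstable (2 RHP root(s))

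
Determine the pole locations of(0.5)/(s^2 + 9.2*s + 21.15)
Set denominator = 0: s^2 + 9.2*s + 21.15 = (s + 4.5)(s + 4.7) = 0 → Poles: -4.5, -4.7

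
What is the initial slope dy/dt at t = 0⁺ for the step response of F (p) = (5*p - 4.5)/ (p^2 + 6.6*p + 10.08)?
IVT: y'(0⁺) = lim_{p→∞} p²·Y(p) = lim_{p→∞} p·F(p).
deg(num) = 1, deg(den) = 2, relative degree = 1, so p·F(p) → (leading num)/(leading den) = 5/1 = 5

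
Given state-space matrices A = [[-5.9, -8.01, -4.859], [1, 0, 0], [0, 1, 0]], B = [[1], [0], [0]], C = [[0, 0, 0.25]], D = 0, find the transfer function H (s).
H(s) = C(sI - A)⁻¹B + D.
Characteristic polynomial det(sI - A) = s^3 + 5.9*s^2 + 8.01*s + 4.859.
Numerator from C·adj(sI-A)·B + D·det(sI-A) = 0.25.
H(s) = (0.25)/(s^3 + 5.9*s^2 + 8.01*s + 4.859)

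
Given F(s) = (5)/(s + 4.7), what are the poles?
Set denominator = 0: s + 4.7 = 0 → Poles: -4.7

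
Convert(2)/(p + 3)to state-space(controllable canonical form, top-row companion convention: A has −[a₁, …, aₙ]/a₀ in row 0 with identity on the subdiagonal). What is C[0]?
Reachable canonical form: C = numerator coefficients (right-aligned, zero-padded to length n).
num = 2, C = [[2]].
C[0] = 2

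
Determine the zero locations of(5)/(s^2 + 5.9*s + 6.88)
Numerator is a nonzero constant (5) → Zeros: none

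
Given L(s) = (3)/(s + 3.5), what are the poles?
Set denominator = 0: s + 3.5 = 0 → Poles: -3.5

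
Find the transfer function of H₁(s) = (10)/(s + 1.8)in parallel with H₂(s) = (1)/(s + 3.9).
Parallel: H = H₁ + H₂ = (n₁·d₂ + n₂·d₁)/(d₁·d₂).
n₁·d₂ = 10*s + 39. n₂·d₁ = s + 1.8. Sum = 11*s + 40.8. d₁·d₂ = s^2 + 5.7*s + 7.02.
H(s) = (11*s + 40.8)/(s^2 + 5.7*s + 7.02)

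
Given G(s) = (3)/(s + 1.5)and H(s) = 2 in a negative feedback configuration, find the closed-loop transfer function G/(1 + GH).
Closed-loop T = G/(1+GH).
Numerator: G_num * H_den = 3.
Denominator: G_den * H_den + G_num * H_num = (s + 1.5) + (6) = s + 7.5.
T(s) = (3)/(s + 7.5)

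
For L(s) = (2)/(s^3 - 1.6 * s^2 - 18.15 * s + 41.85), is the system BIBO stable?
Denominator: s^3 - 1.6*s^2 - 18.15*s + 41.85 = (s - 3.1)(s + 4.5)(s - 3). Poles: -4.5, 3, 3.1. All Re(p)<0: No (unstable)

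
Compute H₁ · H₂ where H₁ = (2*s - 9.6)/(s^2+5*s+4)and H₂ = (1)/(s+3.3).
Series: H = H₁ · H₂ = (n₁·n₂)/(d₁·d₂).
Num: n₁·n₂ = 2*s - 9.6. Den: d₁·d₂ = s^3 + 8.3*s^2 + 20.5*s + 13.2.
H(s) = (2*s - 9.6)/(s^3 + 8.3*s^2 + 20.5*s + 13.2)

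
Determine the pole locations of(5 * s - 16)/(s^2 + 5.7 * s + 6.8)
Set denominator = 0: s^2 + 5.7*s + 6.8 = (s + 4)(s + 1.7) = 0 → Poles: -1.7, -4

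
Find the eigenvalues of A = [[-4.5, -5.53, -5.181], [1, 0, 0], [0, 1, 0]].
Eigenvalues solve det(λI - A) = 0.
Characteristic polynomial: λ^3 + 4.5*λ^2 + 5.53*λ + 5.181 = 0.
Factor: (λ + 3.3)(λ^2 + 1.2*λ + 1.57) = 0.
Roots: -0.6 + 1.1j, -0.6 - 1.1j, -3.3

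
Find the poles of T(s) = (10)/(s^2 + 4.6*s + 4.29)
Set denominator = 0: s^2 + 4.6*s + 4.29 = (s + 1.3)(s + 3.3) = 0 → Poles: -1.3, -3.3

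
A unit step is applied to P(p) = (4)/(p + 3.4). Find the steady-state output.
FVT: lim_{t→∞} y(t) = lim_{p→0} p*Y(p) where Y(p) = P(p)/p.
= lim_{p→0} P(p) = P(0) = num(0)/den(0) = 4/3.4 = 1.176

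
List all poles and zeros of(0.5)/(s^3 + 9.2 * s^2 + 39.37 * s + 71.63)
Set denominator = 0: s^3 + 9.2*s^2 + 39.37*s + 71.63 = (s + 3.8)(s^2 + 5.4*s + 18.85) = 0 → Poles: -2.7 + 3.4j, -2.7 - 3.4j, -3.8
Numerator is a nonzero constant (0.5) → Zeros: none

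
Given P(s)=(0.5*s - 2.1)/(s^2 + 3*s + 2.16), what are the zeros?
Set numerator = 0: 0.5*s - 2.1 = 0 → Zeros: 4.2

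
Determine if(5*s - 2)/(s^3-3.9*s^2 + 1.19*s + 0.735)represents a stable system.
Denominator: s^3 - 3.9*s^2 + 1.19*s + 0.735 = (s - 0.7)(s + 0.3)(s - 3.5). Poles: -0.3, 0.7, 3.5. All Re(p)<0: No (unstable)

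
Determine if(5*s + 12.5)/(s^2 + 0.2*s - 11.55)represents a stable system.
Denominator: s^2 + 0.2*s - 11.55 = (s - 3.3)(s + 3.5). Poles: -3.5, 3.3. All Re(p)<0: No (unstable)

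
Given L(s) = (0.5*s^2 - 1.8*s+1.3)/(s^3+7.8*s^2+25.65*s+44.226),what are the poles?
Set denominator = 0: s^3 + 7.8*s^2 + 25.65*s + 44.226 = (s + 4.2)(s^2 + 3.6*s + 10.53) = 0 → Poles: -1.8 + 2.7j, -1.8 - 2.7j, -4.2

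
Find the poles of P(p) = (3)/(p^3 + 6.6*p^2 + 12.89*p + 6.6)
Set denominator = 0: p^3 + 6.6*p^2 + 12.89*p + 6.6 = (p + 2.5)(p + 3.3)(p + 0.8) = 0 → Poles: -0.8, -2.5, -3.3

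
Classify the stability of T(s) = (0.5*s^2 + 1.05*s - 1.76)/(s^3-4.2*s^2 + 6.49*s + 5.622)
Denominator: s^3 - 4.2*s^2 + 6.49*s + 5.622 = (s + 0.6)(s^2 - 4.8*s + 9.37). Poles: -0.6, 2.4 + 1.9j, 2.4 - 1.9j. Unstable (2 pole(s) in RHP)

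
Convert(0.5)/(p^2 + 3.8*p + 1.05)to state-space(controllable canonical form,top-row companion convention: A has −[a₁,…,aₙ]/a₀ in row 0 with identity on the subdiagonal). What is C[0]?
Reachable canonical form: C = numerator coefficients (right-aligned, zero-padded to length n).
num = 0.5, C = [[0, 0.5]].
C[0] = 0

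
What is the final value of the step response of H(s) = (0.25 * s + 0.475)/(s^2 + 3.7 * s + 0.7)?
FVT: lim_{t→∞} y(t) = lim_{s→0} s*Y(s) where Y(s) = H(s)/s.
= lim_{s→0} H(s) = H(0) = num(0)/den(0) = 0.475/0.7 = 0.6786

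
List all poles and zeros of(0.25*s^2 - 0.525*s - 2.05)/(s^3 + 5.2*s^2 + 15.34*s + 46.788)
Set denominator = 0: s^3 + 5.2*s^2 + 15.34*s + 46.788 = (s + 4.2)(s^2 + s + 11.14) = 0 → Poles: -0.5 + 3.3j, -0.5 - 3.3j, -4.2
Set numerator = 0: 0.25*s^2 - 0.525*s - 2.05 = 0.25*(s + 2)(s - 4.1) = 0 → Zeros: -2, 4.1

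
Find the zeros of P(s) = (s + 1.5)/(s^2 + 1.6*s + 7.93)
Set numerator = 0: s + 1.5 = 0 → Zeros: -1.5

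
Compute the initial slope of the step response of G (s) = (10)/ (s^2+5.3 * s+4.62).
IVT: y'(0⁺) = lim_{s→∞} s²·Y(s) = lim_{s→∞} s·G(s).
deg(num) = 0, deg(den) = 2, relative degree = 2 ≥ 2, so s·G(s) → 0. Initial slope = 0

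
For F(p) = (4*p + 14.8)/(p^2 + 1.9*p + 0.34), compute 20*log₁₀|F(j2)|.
Substitute p = j*2: F(j2) = -0.853871 - 3.07232j.
|F(j2)| = sqrt(Re² + Im²) = 3.189.
20*log₁₀(3.189) = 10.07 dB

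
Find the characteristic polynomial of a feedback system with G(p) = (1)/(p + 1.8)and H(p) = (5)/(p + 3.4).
Characteristic poly = G_den * H_den + G_num * H_num = (p^2 + 5.2*p + 6.12) + (5) = p^2 + 5.2*p + 11.12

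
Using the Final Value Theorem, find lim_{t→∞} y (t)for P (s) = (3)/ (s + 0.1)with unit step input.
FVT: lim_{t→∞} y(t) = lim_{s→0} s*Y(s) where Y(s) = P(s)/s.
= lim_{s→0} P(s) = P(0) = num(0)/den(0) = 3/0.1 = 30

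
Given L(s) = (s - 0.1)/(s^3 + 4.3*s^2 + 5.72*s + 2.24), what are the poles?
Set denominator = 0: s^3 + 4.3*s^2 + 5.72*s + 2.24 = (s + 1.6)(s + 0.7)(s + 2) = 0 → Poles: -0.7, -1.6, -2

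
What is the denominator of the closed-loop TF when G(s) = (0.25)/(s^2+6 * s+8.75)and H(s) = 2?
Characteristic poly = G_den * H_den + G_num * H_num = (s^2 + 6*s + 8.75) + (0.5) = s^2 + 6*s + 9.25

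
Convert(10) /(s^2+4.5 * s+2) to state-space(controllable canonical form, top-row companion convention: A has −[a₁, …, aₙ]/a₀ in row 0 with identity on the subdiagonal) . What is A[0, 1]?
Reachable canonical form for den = s^2 + 4.5*s + 2: top row of A = -[a₁,a₂,...,aₙ]/a₀, ones on the subdiagonal, zeros elsewhere.
A = [[-4.5, -2], [1, 0]].
A[0,1] = -2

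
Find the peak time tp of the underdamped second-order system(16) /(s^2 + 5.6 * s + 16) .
Standard form: ωn²/(s²+2ζωn·s+ωn²) → ωn = 4, ζ = 0.7.
ωd = ωn·√(1-ζ²) = 4·√(1-0.7²) = 2.857.
tp = π/ωd = π/2.857 = 1.1 s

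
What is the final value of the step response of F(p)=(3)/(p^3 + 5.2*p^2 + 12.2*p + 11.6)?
FVT: lim_{t→∞} y(t) = lim_{p→0} p*Y(p) where Y(p) = F(p)/p.
= lim_{p→0} F(p) = F(0) = num(0)/den(0) = 3/11.6 = 0.2586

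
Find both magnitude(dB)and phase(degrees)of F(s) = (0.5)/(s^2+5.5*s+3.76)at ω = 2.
Substitute s = j*2: F(j2) = -0.000991264 - 0.0454329j.
|F| = 20*log₁₀(sqrt(Re²+Im²)) = -26.85 dB.
∠F = atan2(Im, Re) = -91.25°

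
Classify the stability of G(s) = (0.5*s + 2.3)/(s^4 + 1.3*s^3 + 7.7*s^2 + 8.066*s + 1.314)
Denominator: s^4 + 1.3*s^3 + 7.7*s^2 + 8.066*s + 1.314 = (s + 0.2)(s + 0.9)(s^2 + 0.2*s + 7.3). Poles: -0.1 + 2.7j, -0.1 - 2.7j, -0.2, -0.9. Stable (all poles in LHP)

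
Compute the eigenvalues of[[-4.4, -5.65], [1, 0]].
Eigenvalues solve det(λI - A) = 0.
Characteristic polynomial: λ^2 + 4.4*λ + 5.65 = 0.
Roots: -2.2 + 0.9j, -2.2 - 0.9j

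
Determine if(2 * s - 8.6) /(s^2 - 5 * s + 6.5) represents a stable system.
Denominator: s^2 - 5*s + 6.5. Poles: 2.5 + 0.5j, 2.5 - 0.5j. All Re(p)<0: No (unstable)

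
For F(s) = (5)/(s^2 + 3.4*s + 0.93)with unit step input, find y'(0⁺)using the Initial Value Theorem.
IVT: y'(0⁺) = lim_{s→∞} s²·Y(s) = lim_{s→∞} s·F(s).
deg(num) = 0, deg(den) = 2, relative degree = 2 ≥ 2, so s·F(s) → 0. Initial slope = 0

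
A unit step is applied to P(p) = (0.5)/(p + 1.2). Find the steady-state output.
FVT: lim_{t→∞} y(t) = lim_{p→0} p*Y(p) where Y(p) = P(p)/p.
= lim_{p→0} P(p) = P(0) = num(0)/den(0) = 0.5/1.2 = 0.4167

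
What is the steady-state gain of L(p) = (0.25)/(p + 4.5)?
DC gain = L(0) = num(0)/den(0) = 0.25/4.5 = 0.05556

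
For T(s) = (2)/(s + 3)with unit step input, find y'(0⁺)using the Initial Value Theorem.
IVT: y'(0⁺) = lim_{s→∞} s²·Y(s) = lim_{s→∞} s·T(s).
deg(num) = 0, deg(den) = 1, relative degree = 1, so s·T(s) → (leading num)/(leading den) = 2/1 = 2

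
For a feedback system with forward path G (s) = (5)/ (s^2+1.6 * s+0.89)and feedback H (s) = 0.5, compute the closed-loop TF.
Closed-loop T = G/(1+GH).
Numerator: G_num * H_den = 5.
Denominator: G_den * H_den + G_num * H_num = (s^2 + 1.6*s + 0.89) + (2.5) = s^2 + 1.6*s + 3.39.
T(s) = (5)/(s^2 + 1.6*s + 3.39)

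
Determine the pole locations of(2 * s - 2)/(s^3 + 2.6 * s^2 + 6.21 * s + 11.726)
Set denominator = 0: s^3 + 2.6*s^2 + 6.21*s + 11.726 = (s + 2.2)(s^2 + 0.4*s + 5.33) = 0 → Poles: -0.2 + 2.3j, -0.2 - 2.3j, -2.2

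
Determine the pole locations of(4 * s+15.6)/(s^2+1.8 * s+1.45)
Set denominator = 0: s^2 + 1.8*s + 1.45 = 0 → Poles: -0.9 + 0.8j, -0.9 - 0.8j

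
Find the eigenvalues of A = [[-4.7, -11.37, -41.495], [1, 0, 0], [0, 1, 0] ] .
Eigenvalues solve det(λI - A) = 0.
Characteristic polynomial: λ^3 + 4.7*λ^2 + 11.37*λ + 41.495 = 0.
Factor: (λ + 4.3)(λ^2 + 0.4*λ + 9.65) = 0.
Roots: -0.2 + 3.1j, -0.2 - 3.1j, -4.3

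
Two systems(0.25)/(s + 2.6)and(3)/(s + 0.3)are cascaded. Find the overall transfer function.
Series: H = H₁ · H₂ = (n₁·n₂)/(d₁·d₂).
Num: n₁·n₂ = 0.75. Den: d₁·d₂ = s^2 + 2.9*s + 0.78.
H(s) = (0.75)/(s^2 + 2.9*s + 0.78)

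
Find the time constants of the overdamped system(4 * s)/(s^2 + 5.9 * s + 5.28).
Overdamped: real poles at -4.8, -1.1. τ = -1/pole → τ₁ = 0.2083, τ₂ = 0.9091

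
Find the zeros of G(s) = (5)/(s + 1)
Numerator is a nonzero constant (5) → Zeros: none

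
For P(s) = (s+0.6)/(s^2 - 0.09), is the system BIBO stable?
Denominator: s^2 - 0.09 = (s - 0.3)(s + 0.3). Poles: -0.3, 0.3. All Re(p)<0: No (unstable)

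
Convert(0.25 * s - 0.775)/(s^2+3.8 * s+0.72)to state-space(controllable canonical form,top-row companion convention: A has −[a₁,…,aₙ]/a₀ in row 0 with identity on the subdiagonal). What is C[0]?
Reachable canonical form: C = numerator coefficients (right-aligned, zero-padded to length n).
num = 0.25*s - 0.775, C = [[0.25, -0.775]].
C[0] = 0.25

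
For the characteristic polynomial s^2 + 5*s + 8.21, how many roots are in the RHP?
Poles: -2.5 + 1.4j, -2.5 - 1.4j. RHP poles (Re>0): 0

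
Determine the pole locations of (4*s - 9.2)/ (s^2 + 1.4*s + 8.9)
Set denominator = 0: s^2 + 1.4*s + 8.9 = 0 → Poles: -0.7 + 2.9j, -0.7 - 2.9j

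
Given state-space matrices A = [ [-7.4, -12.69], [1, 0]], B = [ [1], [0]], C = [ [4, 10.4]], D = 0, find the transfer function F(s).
F(s) = C(sI - A)⁻¹B + D.
Characteristic polynomial det(sI - A) = s^2 + 7.4*s + 12.69.
Numerator from C·adj(sI-A)·B + D·det(sI-A) = 4*s + 10.4.
F(s) = (4*s + 10.4)/(s^2 + 7.4*s + 12.69)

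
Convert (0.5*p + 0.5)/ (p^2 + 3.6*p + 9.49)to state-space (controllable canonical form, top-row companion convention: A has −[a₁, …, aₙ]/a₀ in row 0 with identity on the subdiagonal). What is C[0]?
Reachable canonical form: C = numerator coefficients (right-aligned, zero-padded to length n).
num = 0.5*p + 0.5, C = [[0.5, 0.5]].
C[0] = 0.5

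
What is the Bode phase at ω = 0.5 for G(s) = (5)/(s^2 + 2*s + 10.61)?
Substitute s = j*0.5: G(j0.5) = 0.47817 - 0.0461554j.
∠G(j0.5) = atan2(Im, Re) = atan2(-0.0461554, 0.47817) = -5.51°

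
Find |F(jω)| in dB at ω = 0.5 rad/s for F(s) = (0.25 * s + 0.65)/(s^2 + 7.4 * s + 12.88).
Substitute s = j*0.5: F(j0.5) = 0.0500673 - 0.00477031j.
|F(j0.5)| = sqrt(Re² + Im²) = 0.05029.
20*log₁₀(0.05029) = -25.97 dB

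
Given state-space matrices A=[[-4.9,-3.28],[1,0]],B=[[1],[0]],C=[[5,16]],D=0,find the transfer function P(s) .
P(s) = C(sI - A)⁻¹B + D.
Characteristic polynomial det(sI - A) = s^2 + 4.9*s + 3.28.
Numerator from C·adj(sI-A)·B + D·det(sI-A) = 5*s + 16.
P(s) = (5*s + 16)/(s^2 + 4.9*s + 3.28)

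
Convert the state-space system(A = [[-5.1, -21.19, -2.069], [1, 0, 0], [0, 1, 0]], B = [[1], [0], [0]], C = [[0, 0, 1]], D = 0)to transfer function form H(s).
H(s) = C(sI - A)⁻¹B + D.
Characteristic polynomial det(sI - A) = s^3 + 5.1*s^2 + 21.19*s + 2.069.
Numerator from C·adj(sI-A)·B + D·det(sI-A) = 1.
H(s) = (1)/(s^3 + 5.1*s^2 + 21.19*s + 2.069)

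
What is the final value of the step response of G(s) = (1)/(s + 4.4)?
FVT: lim_{t→∞} y(t) = lim_{s→0} s*Y(s) where Y(s) = G(s)/s.
= lim_{s→0} G(s) = G(0) = num(0)/den(0) = 1/4.4 = 0.2273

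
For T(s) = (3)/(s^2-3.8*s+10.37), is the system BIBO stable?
Denominator: s^2 - 3.8*s + 10.37. Poles: 1.9 + 2.6j, 1.9 - 2.6j. All Re(p)<0: No (unstable)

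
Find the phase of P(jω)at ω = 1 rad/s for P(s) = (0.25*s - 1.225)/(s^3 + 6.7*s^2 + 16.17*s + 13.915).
Substitute s = j*1: P(j1) = -0.0178814 + 0.0722469j.
∠P(j1) = atan2(Im, Re) = atan2(0.0722469, -0.0178814) = 103.90°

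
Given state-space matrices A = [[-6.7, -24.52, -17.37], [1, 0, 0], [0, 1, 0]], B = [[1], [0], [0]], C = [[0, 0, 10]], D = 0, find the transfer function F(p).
F(p) = C(pI - A)⁻¹B + D.
Characteristic polynomial det(pI - A) = p^3 + 6.7*p^2 + 24.52*p + 17.37.
Numerator from C·adj(pI-A)·B + D·det(pI-A) = 10.
F(p) = (10)/(p^3 + 6.7*p^2 + 24.52*p + 17.37)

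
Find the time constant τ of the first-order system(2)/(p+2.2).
First-order system: τ = -1/pole. Pole = -2.2. τ = -1/(-2.2) = 0.4545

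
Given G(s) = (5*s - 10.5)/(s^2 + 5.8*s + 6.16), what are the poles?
Set denominator = 0: s^2 + 5.8*s + 6.16 = (s + 1.4)(s + 4.4) = 0 → Poles: -1.4, -4.4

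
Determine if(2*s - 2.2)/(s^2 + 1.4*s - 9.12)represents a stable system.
Denominator: s^2 + 1.4*s - 9.12 = (s - 2.4)(s + 3.8). Poles: -3.8, 2.4. All Re(p)<0: No (unstable)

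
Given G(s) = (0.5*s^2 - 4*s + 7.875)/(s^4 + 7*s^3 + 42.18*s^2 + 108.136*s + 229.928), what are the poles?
Set denominator = 0: s^4 + 7*s^3 + 42.18*s^2 + 108.136*s + 229.928 = (s^2 + 4.2*s + 14.02)(s^2 + 2.8*s + 16.4) = 0 → Poles: -1.4 + 3.8j, -1.4 - 3.8j, -2.1 + 3.1j, -2.1 - 3.1j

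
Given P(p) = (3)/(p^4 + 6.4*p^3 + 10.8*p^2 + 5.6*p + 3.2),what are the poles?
Set denominator = 0: p^4 + 6.4*p^3 + 10.8*p^2 + 5.6*p + 3.2 = (p + 2)(p + 4)(p^2 + 0.4*p + 0.4) = 0 → Poles: -0.2 + 0.6j, -0.2 - 0.6j, -2, -4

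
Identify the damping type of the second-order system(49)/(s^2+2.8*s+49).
Standard form: ωn²/(s²+2ζωn·s+ωn²) gives ωn=7, ζ=0.2.
Underdamped (ζ = 0.2 < 1)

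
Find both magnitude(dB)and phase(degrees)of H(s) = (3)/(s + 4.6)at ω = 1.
Substitute s = j*1: H(j1) = 0.622744 - 0.135379j.
|H| = 20*log₁₀(sqrt(Re²+Im²)) = -3.91 dB.
∠H = atan2(Im, Re) = -12.26°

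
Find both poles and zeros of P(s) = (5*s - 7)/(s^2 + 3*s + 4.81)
Set denominator = 0: s^2 + 3*s + 4.81 = 0 → Poles: -1.5 + 1.6j, -1.5 - 1.6j
Set numerator = 0: 5*s - 7 = 0 → Zeros: 1.4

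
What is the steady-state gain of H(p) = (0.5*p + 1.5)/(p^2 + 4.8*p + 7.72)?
DC gain = H(0) = num(0)/den(0) = 1.5/7.72 = 0.1943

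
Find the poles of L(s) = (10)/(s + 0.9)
Set denominator = 0: s + 0.9 = 0 → Poles: -0.9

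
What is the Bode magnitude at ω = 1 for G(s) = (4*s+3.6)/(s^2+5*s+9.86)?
Substitute s = j*1: G(j1) = 0.501413 + 0.168503j.
|G(j1)| = sqrt(Re² + Im²) = 0.529.
20*log₁₀(0.529) = -5.53 dB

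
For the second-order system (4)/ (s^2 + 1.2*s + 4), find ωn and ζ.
Standard form: ωn²/(s²+2ζωn·s+ωn²).
const=4=ωn² → ωn=2, s coeff=1.2=2ζωn → ζ=0.3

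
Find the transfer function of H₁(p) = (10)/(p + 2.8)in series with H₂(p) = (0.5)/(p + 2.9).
Series: H = H₁ · H₂ = (n₁·n₂)/(d₁·d₂).
Num: n₁·n₂ = 5. Den: d₁·d₂ = p^2 + 5.7*p + 8.12.
H(p) = (5)/(p^2 + 5.7*p + 8.12)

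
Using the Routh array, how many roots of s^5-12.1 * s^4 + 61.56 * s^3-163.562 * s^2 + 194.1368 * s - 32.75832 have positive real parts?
Routh array:
s^5: [1, 61.56, 194.1368]; s^4: [-12.1, -163.562, -32.75832]; s^3: [48.0425, 191.43]; s^2: [-115.348, -32.75832]; s^1: [177.786]; s^0: [-32.75832]
First column: [1, -12.1, 48.0425, -115.348, 177.786, -32.75832]. Sign changes = RHP roots = 5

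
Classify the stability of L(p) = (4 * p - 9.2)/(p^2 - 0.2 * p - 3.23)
Denominator: p^2 - 0.2*p - 3.23 = (p - 1.9)(p + 1.7). Poles: -1.7, 1.9. Unstable (1 pole(s) in RHP)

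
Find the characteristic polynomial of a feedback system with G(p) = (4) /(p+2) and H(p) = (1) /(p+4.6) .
Characteristic poly = G_den * H_den + G_num * H_num = (p^2 + 6.6*p + 9.2) + (4) = p^2 + 6.6*p + 13.2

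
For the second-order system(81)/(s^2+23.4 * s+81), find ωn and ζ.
Standard form: ωn²/(s²+2ζωn·s+ωn²).
const=81=ωn² → ωn=9, s coeff=23.4=2ζωn → ζ=1.3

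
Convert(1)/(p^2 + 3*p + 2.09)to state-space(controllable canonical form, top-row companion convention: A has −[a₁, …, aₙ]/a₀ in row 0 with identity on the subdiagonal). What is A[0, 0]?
Reachable canonical form for den = p^2 + 3*p + 2.09: top row of A = -[a₁,a₂,...,aₙ]/a₀, ones on the subdiagonal, zeros elsewhere.
A = [[-3, -2.09], [1, 0]].
A[0,0] = -3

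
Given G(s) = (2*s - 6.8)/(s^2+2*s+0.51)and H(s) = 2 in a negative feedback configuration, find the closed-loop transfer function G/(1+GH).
Closed-loop T = G/(1+GH).
Numerator: G_num * H_den = 2*s - 6.8.
Denominator: G_den * H_den + G_num * H_num = (s^2 + 2*s + 0.51) + (4*s - 13.6) = s^2 + 6*s - 13.09.
T(s) = (2*s - 6.8)/(s^2 + 6*s - 13.09)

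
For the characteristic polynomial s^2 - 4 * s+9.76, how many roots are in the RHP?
Poles: 2 + 2.4j, 2 - 2.4j. RHP poles (Re>0): 2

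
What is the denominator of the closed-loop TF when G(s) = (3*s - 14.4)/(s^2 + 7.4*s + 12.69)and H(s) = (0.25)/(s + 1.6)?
Characteristic poly = G_den * H_den + G_num * H_num = (s^3 + 9*s^2 + 24.53*s + 20.304) + (0.75*s - 3.6) = s^3 + 9*s^2 + 25.28*s + 16.704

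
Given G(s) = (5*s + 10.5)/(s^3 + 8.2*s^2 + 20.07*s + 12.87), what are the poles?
Set denominator = 0: s^3 + 8.2*s^2 + 20.07*s + 12.87 = (s + 3.3)(s + 1)(s + 3.9) = 0 → Poles: -1, -3.3, -3.9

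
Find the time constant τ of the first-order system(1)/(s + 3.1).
First-order system: τ = -1/pole. Pole = -3.1. τ = -1/(-3.1) = 0.3226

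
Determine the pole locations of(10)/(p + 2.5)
Set denominator = 0: p + 2.5 = 0 → Poles: -2.5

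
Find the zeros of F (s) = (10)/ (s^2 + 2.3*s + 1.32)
Numerator is a nonzero constant (10) → Zeros: none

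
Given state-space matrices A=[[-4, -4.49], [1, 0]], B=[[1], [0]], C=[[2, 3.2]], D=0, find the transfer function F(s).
F(s) = C(sI - A)⁻¹B + D.
Characteristic polynomial det(sI - A) = s^2 + 4*s + 4.49.
Numerator from C·adj(sI-A)·B + D·det(sI-A) = 2*s + 3.2.
F(s) = (2*s + 3.2)/(s^2 + 4*s + 4.49)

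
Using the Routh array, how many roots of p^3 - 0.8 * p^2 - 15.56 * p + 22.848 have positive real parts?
Routh array:
p^3: [1, -15.56]; p^2: [-0.8, 22.848]; p^1: [13]; p^0: [22.848]
First column: [1, -0.8, 13, 22.848]. Sign changes = RHP roots = 2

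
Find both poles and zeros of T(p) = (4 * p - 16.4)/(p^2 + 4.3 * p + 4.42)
Set denominator = 0: p^2 + 4.3*p + 4.42 = (p + 1.7)(p + 2.6) = 0 → Poles: -1.7, -2.6
Set numerator = 0: 4*p - 16.4 = 0 → Zeros: 4.1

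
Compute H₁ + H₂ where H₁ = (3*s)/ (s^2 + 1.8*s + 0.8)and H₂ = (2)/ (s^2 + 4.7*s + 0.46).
Parallel: H = H₁ + H₂ = (n₁·d₂ + n₂·d₁)/(d₁·d₂).
n₁·d₂ = 3*s^3 + 14.1*s^2 + 1.38*s. n₂·d₁ = 2*s^2 + 3.6*s + 1.6. Sum = 3*s^3 + 16.1*s^2 + 4.98*s + 1.6. d₁·d₂ = s^4 + 6.5*s^3 + 9.72*s^2 + 4.588*s + 0.368.
H(s) = (3*s^3 + 16.1*s^2 + 4.98*s + 1.6)/(s^4 + 6.5*s^3 + 9.72*s^2 + 4.588*s + 0.368)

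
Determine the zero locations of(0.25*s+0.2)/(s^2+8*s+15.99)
Set numerator = 0: 0.25*s + 0.2 = 0 → Zeros: -0.8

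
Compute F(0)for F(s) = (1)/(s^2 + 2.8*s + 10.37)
DC gain = F(0) = num(0)/den(0) = 1/10.37 = 0.09643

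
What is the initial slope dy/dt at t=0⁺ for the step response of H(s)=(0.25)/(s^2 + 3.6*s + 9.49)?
IVT: y'(0⁺) = lim_{s→∞} s²·Y(s) = lim_{s→∞} s·H(s).
deg(num) = 0, deg(den) = 2, relative degree = 2 ≥ 2, so s·H(s) → 0. Initial slope = 0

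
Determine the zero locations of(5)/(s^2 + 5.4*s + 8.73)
Numerator is a nonzero constant (5) → Zeros: none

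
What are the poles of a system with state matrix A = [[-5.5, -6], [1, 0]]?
Eigenvalues solve det(λI - A) = 0.
Characteristic polynomial: λ^2 + 5.5*λ + 6 = 0.
Factor: (λ + 1.5)(λ + 4) = 0.
Roots: -1.5, -4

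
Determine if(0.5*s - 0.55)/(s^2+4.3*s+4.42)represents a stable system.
Denominator: s^2 + 4.3*s + 4.42 = (s + 2.6)(s + 1.7). Poles: -1.7, -2.6. All Re(p)<0: Yes (stable)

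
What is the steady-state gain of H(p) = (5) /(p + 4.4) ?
DC gain = H(0) = num(0)/den(0) = 5/4.4 = 1.136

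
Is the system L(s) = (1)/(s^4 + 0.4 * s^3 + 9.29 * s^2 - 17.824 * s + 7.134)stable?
Denominator: s^4 + 0.4*s^3 + 9.29*s^2 - 17.824*s + 7.134 = (s - 0.6)(s - 1)(s^2 + 2*s + 11.89). Poles: -1 + 3.3j, -1 - 3.3j, 0.6, 1. All Re(p)<0: No (unstable)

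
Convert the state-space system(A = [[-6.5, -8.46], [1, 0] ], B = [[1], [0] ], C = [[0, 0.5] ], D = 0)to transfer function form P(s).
P(s) = C(sI - A)⁻¹B + D.
Characteristic polynomial det(sI - A) = s^2 + 6.5*s + 8.46.
Numerator from C·adj(sI-A)·B + D·det(sI-A) = 0.5.
P(s) = (0.5)/(s^2 + 6.5*s + 8.46)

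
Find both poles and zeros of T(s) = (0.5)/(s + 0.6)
Set denominator = 0: s + 0.6 = 0 → Poles: -0.6
Numerator is a nonzero constant (0.5) → Zeros: none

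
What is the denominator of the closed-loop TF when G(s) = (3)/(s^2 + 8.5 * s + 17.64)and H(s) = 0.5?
Characteristic poly = G_den * H_den + G_num * H_num = (s^2 + 8.5*s + 17.64) + (1.5) = s^2 + 8.5*s + 19.14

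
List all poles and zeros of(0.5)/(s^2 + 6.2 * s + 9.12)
Set denominator = 0: s^2 + 6.2*s + 9.12 = (s + 2.4)(s + 3.8) = 0 → Poles: -2.4, -3.8
Numerator is a nonzero constant (0.5) → Zeros: none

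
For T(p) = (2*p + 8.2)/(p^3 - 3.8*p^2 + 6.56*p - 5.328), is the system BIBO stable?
Denominator: p^3 - 3.8*p^2 + 6.56*p - 5.328 = (p - 1.8)(p^2 - 2*p + 2.96). Poles: 1 + 1.4j, 1 - 1.4j, 1.8. All Re(p)<0: No (unstable)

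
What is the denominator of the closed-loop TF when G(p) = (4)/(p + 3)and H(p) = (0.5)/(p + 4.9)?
Characteristic poly = G_den * H_den + G_num * H_num = (p^2 + 7.9*p + 14.7) + (2) = p^2 + 7.9*p + 16.7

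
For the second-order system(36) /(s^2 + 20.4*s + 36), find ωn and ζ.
Standard form: ωn²/(s²+2ζωn·s+ωn²).
const=36=ωn² → ωn=6, s coeff=20.4=2ζωn → ζ=1.7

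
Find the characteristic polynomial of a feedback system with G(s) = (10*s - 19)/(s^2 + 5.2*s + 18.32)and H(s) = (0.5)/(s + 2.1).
Characteristic poly = G_den * H_den + G_num * H_num = (s^3 + 7.3*s^2 + 29.24*s + 38.472) + (5*s - 9.5) = s^3 + 7.3*s^2 + 34.24*s + 28.972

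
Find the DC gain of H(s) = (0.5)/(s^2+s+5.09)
DC gain = H(0) = num(0)/den(0) = 0.5/5.09 = 0.09823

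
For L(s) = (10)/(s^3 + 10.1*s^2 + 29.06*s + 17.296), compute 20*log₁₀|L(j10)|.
Substitute s = j*10: L(j10) = -0.00666822 + 0.0047652j.
|L(j10)| = sqrt(Re² + Im²) = 0.008196.
20*log₁₀(0.008196) = -41.73 dB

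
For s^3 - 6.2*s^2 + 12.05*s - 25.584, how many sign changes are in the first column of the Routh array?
Routh array:
s^3: [1, 12.05]; s^2: [-6.2, -25.584]; s^1: [7.92355]; s^0: [-25.584]
First column: [1, -6.2, 7.92355, -25.584]. Sign changes = 3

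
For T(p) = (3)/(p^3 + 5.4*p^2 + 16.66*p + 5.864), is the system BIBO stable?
Denominator: p^3 + 5.4*p^2 + 16.66*p + 5.864 = (p + 0.4)(p^2 + 5*p + 14.66). Poles: -0.4, -2.5 + 2.9j, -2.5 - 2.9j. All Re(p)<0: Yes (stable)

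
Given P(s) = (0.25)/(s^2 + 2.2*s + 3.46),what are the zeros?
Numerator is a nonzero constant (0.25) → Zeros: none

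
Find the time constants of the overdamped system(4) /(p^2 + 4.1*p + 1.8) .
Overdamped: real poles at -0.5, -3.6. τ = -1/pole → τ₁ = 2, τ₂ = 0.2778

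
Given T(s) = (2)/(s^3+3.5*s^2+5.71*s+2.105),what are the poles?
Set denominator = 0: s^3 + 3.5*s^2 + 5.71*s + 2.105 = (s + 0.5)(s^2 + 3*s + 4.21) = 0 → Poles: -0.5, -1.5 + 1.4j, -1.5 - 1.4j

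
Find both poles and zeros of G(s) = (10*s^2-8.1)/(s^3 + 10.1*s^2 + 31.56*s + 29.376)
Set denominator = 0: s^3 + 10.1*s^2 + 31.56*s + 29.376 = (s + 3.6)(s + 1.7)(s + 4.8) = 0 → Poles: -1.7, -3.6, -4.8
Set numerator = 0: 10*s^2 - 8.1 = 10*(s + 0.9)(s - 0.9) = 0 → Zeros: -0.9, 0.9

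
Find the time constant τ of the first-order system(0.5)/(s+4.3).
First-order system: τ = -1/pole. Pole = -4.3. τ = -1/(-4.3) = 0.2326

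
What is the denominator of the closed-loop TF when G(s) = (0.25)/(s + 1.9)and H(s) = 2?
Characteristic poly = G_den * H_den + G_num * H_num = (s + 1.9) + (0.5) = s + 2.4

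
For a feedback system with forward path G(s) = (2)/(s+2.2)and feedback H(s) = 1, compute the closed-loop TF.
Closed-loop T = G/(1+GH).
Numerator: G_num * H_den = 2.
Denominator: G_den * H_den + G_num * H_num = (s + 2.2) + (2) = s + 4.2.
T(s) = (2)/(s + 4.2)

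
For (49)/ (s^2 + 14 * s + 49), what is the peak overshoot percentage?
Standard form: ωn²/(s²+2ζωn·s+ωn²) → ωn = 7, ζ = 1.
ζ ≥ 1, so the response is non-oscillatory: peak overshoot = 0%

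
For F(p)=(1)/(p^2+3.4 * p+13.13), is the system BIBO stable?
Denominator: p^2 + 3.4*p + 13.13. Poles: -1.7 + 3.2j, -1.7 - 3.2j. All Re(p)<0: Yes (stable)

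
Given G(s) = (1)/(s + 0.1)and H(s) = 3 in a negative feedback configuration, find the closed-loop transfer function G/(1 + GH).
Closed-loop T = G/(1+GH).
Numerator: G_num * H_den = 1.
Denominator: G_den * H_den + G_num * H_num = (s + 0.1) + (3) = s + 3.1.
T(s) = (1)/(s + 3.1)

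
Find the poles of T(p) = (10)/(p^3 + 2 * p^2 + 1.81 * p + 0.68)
Set denominator = 0: p^3 + 2*p^2 + 1.81*p + 0.68 = (p + 0.8)(p^2 + 1.2*p + 0.85) = 0 → Poles: -0.6 + 0.7j, -0.6 - 0.7j, -0.8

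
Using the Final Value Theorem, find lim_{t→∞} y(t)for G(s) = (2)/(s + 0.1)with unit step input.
FVT: lim_{t→∞} y(t) = lim_{s→0} s*Y(s) where Y(s) = G(s)/s.
= lim_{s→0} G(s) = G(0) = num(0)/den(0) = 2/0.1 = 20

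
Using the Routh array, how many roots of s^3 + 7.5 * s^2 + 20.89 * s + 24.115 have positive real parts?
Routh array:
s^3: [1, 20.89]; s^2: [7.5, 24.115]; s^1: [17.6747]; s^0: [24.115]
First column: [1, 7.5, 17.6747, 24.115]. Sign changes = RHP roots = 0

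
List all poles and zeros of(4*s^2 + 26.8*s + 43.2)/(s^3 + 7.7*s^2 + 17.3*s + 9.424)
Set denominator = 0: s^3 + 7.7*s^2 + 17.3*s + 9.424 = (s + 0.8)(s + 3.8)(s + 3.1) = 0 → Poles: -0.8, -3.1, -3.8
Set numerator = 0: 4*s^2 + 26.8*s + 43.2 = 4*(s + 4)(s + 2.7) = 0 → Zeros: -2.7, -4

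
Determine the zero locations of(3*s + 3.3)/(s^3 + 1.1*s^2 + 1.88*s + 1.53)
Set numerator = 0: 3*s + 3.3 = 0 → Zeros: -1.1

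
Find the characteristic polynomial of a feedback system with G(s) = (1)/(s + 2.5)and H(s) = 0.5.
Characteristic poly = G_den * H_den + G_num * H_num = (s + 2.5) + (0.5) = s + 3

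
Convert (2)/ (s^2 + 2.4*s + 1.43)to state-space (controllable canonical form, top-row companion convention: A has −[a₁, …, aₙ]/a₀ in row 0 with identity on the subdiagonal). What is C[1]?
Reachable canonical form: C = numerator coefficients (right-aligned, zero-padded to length n).
num = 2, C = [[0, 2]].
C[1] = 2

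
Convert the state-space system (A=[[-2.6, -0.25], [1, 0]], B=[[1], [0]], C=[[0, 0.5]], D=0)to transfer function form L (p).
L(p) = C(pI - A)⁻¹B + D.
Characteristic polynomial det(pI - A) = p^2 + 2.6*p + 0.25.
Numerator from C·adj(pI-A)·B + D·det(pI-A) = 0.5.
L(p) = (0.5)/(p^2 + 2.6*p + 0.25)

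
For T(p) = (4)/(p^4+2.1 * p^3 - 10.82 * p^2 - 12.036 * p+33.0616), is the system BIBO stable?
Denominator: p^4 + 2.1*p^3 - 10.82*p^2 - 12.036*p + 33.0616 = (p - 2.2)(p + 3.4)(p + 2.6)(p - 1.7). Poles: -2.6, -3.4, 1.7, 2.2. All Re(p)<0: No (unstable)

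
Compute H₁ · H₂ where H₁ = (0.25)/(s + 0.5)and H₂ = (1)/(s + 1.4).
Series: H = H₁ · H₂ = (n₁·n₂)/(d₁·d₂).
Num: n₁·n₂ = 0.25. Den: d₁·d₂ = s^2 + 1.9*s + 0.7.
H(s) = (0.25)/(s^2 + 1.9*s + 0.7)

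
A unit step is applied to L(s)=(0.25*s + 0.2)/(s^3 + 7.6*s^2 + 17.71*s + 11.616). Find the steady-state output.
FVT: lim_{t→∞} y(t) = lim_{s→0} s*Y(s) where Y(s) = L(s)/s.
= lim_{s→0} L(s) = L(0) = num(0)/den(0) = 0.2/11.616 = 0.01722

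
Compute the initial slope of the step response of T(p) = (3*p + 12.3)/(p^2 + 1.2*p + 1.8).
IVT: y'(0⁺) = lim_{p→∞} p²·Y(p) = lim_{p→∞} p·T(p).
deg(num) = 1, deg(den) = 2, relative degree = 1, so p·T(p) → (leading num)/(leading den) = 3/1 = 3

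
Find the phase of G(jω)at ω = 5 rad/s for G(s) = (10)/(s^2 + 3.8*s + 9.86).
Substitute s = j*5: G(j5) = -0.256515 - 0.321914j.
∠G(j5) = atan2(Im, Re) = atan2(-0.321914, -0.256515) = -128.55°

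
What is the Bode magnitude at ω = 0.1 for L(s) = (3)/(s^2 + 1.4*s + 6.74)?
Substitute s = j*0.1: L(j0.1) = 0.445572 - 0.00926897j.
|L(j0.1)| = sqrt(Re² + Im²) = 0.4457.
20*log₁₀(0.4457) = -7.02 dB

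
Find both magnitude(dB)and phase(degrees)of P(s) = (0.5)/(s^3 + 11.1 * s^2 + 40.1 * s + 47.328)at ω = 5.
Substitute s = j*5: P(j5) = -0.00196127 - 0.000643326j.
|P| = 20*log₁₀(sqrt(Re²+Im²)) = -53.71 dB.
∠P = atan2(Im, Re) = -161.84°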